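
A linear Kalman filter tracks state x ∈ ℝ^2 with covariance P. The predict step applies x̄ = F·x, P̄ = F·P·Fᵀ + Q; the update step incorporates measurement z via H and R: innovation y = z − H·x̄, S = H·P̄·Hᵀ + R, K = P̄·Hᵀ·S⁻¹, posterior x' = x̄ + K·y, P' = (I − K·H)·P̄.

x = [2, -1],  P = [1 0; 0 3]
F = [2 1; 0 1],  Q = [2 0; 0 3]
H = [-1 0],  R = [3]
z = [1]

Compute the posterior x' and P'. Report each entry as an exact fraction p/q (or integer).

x' = [0, -2]
P' = [9/4 3/4; 3/4 21/4]

x̄ = F·x = [3, -1]
P̄ = F·P·Fᵀ + Q = [9 3; 3 6]
y = z − H·x̄ = [4]
S = H·P̄·Hᵀ + R = [12]
K = P̄·Hᵀ·S⁻¹ = [-3/4; -1/4]
x' = x̄ + K·y = [0, -2]
P' = (I − K·H)·P̄ = [9/4 3/4; 3/4 21/4]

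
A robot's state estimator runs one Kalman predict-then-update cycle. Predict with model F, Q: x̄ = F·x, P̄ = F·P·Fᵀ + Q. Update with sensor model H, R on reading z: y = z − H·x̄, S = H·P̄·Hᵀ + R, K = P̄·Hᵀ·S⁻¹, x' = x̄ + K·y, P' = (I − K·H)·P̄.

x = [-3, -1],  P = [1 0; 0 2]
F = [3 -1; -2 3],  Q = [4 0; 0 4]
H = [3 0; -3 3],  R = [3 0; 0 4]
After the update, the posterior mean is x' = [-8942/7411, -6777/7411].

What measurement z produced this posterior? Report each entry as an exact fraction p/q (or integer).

z = [-3, 1]

x̄ = F·x = [-8, 3]
P̄ = F·P·Fᵀ + Q = [15 -12; -12 26]
S = H·P̄·Hᵀ + R = [138 -243; -243 589]
K = P̄·Hᵀ·S⁻¹ = [2274/7411 -81/7411; 2166/7411 2328/7411]
x' − x̄ = [50346/7411, -29010/7411] = K·y
y = (KᵀK)⁻¹·Kᵀ·(x' − x̄) = [21, -32]
z = y + H·x̄ = [21, -32] + [-24, 33] = [-3, 1]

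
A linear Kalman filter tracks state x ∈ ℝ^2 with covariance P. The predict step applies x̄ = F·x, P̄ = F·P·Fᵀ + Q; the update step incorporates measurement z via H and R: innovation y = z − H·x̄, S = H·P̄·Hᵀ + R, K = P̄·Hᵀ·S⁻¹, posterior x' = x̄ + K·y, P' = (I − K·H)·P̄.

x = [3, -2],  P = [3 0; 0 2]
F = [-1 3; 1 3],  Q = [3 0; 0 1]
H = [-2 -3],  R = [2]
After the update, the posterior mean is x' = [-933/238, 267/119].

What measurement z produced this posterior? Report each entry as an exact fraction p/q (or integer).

x̄ = F·x = [-9, -3]
P̄ = F·P·Fᵀ + Q = [24 15; 15 22]
S = H·P̄·Hᵀ + R = [476]
K = P̄·Hᵀ·S⁻¹ = [-93/476; -24/119]
x' − x̄ = [1209/238, 624/119] = K·y
y = (KᵀK)⁻¹·Kᵀ·(x' − x̄) = [-26]
z = y + H·x̄ = [-26] + [27] = [1]

z = [1]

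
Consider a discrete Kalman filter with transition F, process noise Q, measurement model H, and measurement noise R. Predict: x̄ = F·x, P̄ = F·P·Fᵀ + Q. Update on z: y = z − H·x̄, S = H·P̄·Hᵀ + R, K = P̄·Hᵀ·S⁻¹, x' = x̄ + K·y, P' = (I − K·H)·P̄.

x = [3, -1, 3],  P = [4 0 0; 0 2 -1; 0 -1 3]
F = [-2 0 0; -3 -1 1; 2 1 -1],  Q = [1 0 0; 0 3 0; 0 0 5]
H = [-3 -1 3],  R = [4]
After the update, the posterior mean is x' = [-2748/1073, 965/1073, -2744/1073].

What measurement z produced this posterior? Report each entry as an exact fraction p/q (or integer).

x̄ = F·x = [-6, -5, 2]
P̄ = F·P·Fᵀ + Q = [17 24 -16; 24 46 -31; -16 -31 28]
S = H·P̄·Hᵀ + R = [1073]
K = P̄·Hᵀ·S⁻¹ = [-123/1073; -211/1073; 163/1073]
x' − x̄ = [3690/1073, 6330/1073, -4890/1073] = K·y
y = (KᵀK)⁻¹·Kᵀ·(x' − x̄) = [-30]
z = y + H·x̄ = [-30] + [29] = [-1]

z = [-1]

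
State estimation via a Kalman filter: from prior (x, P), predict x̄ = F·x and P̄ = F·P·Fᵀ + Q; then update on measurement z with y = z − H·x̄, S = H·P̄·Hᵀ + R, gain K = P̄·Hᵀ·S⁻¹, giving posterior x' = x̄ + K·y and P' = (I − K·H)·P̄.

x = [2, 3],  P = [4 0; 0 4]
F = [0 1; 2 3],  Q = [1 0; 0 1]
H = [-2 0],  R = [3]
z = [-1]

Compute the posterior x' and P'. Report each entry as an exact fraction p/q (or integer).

x' = [19/23, 179/23]
P' = [15/23 36/23; 36/23 643/23]

x̄ = F·x = [3, 13]
P̄ = F·P·Fᵀ + Q = [5 12; 12 53]
y = z − H·x̄ = [5]
S = H·P̄·Hᵀ + R = [23]
K = P̄·Hᵀ·S⁻¹ = [-10/23; -24/23]
x' = x̄ + K·y = [19/23, 179/23]
P' = (I − K·H)·P̄ = [15/23 36/23; 36/23 643/23]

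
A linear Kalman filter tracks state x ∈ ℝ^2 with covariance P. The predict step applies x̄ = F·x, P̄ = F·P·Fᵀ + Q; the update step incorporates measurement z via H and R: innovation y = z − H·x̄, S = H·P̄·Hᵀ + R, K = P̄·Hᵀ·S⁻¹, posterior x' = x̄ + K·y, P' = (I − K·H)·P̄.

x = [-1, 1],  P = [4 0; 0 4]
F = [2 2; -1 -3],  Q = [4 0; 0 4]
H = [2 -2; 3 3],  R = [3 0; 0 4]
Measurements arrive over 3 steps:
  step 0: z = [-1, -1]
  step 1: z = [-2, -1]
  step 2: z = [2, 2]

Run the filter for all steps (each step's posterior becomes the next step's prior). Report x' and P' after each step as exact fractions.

step 0: x' = [-9035/20847, 1201/20847], P' = [6128/20847 -1636/20847; -1636/20847 6152/20847]
step 1: x' = [-18928443/28205927, 9309833/28205927], P' = [8004520/28205927 -2064260/28205927; -2064260/28205927 8051464/28205927]
step 2: x' = [28481232126/37641923465, -6554456306/37641923465], P' = [10679096272/37641923465 -2752072892/37641923465; -2752072892/37641923465 10740213112/37641923465]

step 0: x̄ = F·x = [0, -2]
step 0: P̄ = F·P·Fᵀ + Q = [36 -32; -32 44]
step 0: y = z − H·x̄ = [-5, 5]
step 0: S = H·P̄·Hᵀ + R = [579 -48; -48 148]
step 0: K = P̄·Hᵀ·S⁻¹ = [5176/20847 1123/6949; -5192/20847 1129/6949]
step 0: x' = x̄ + K·y = [-9035/20847, 1201/20847]
step 0: P' = (I − K·H)·P̄ = [6128/20847 -1636/20847; -1636/20847 6152/20847]
step 1: x̄ = F·x = [-15668/20847, 5432/20847]
step 1: P̄ = F·P·Fᵀ + Q = [119420/20847 -36080/20847; -36080/20847 135068/20847]
step 1: y = z − H·x̄ = [506/20847, 3287/6949]
step 1: S = H·P̄·Hᵀ + R = [1369133/20847 -31296/6949; -31296/6949 574780/6949]
step 1: K = P̄·Hᵀ·S⁻¹ = [6712520/28205927 4455195/28205927; -6743816/28205927 4490403/28205927]
step 1: x' = x̄ + K·y = [-18928443/28205927, 9309833/28205927]
step 1: P' = (I − K·H)·P̄ = [8004520/28205927 -2064260/28205927; -2064260/28205927 8051464/28205927]
step 2: x̄ = F·x = [-19237220/28205927, -9001056/28205927]
step 2: P̄ = F·P·Fᵀ + Q = [160533564/28205927 -47803744/28205927; -47803744/28205927 180905844/28205927]
step 2: y = z − H·x̄ = [76884182/28205927, 141126682/28205927]
step 2: S = H·P̄·Hᵀ + R = [1832805365/28205927 -122233680/28205927; -122233680/28205927 2325310988/28205927]
step 2: K = P̄·Hᵀ·S⁻¹ = [8954112776/37641923465 1189053507/7528384693; -8994857336/37641923465 1198221033/7528384693]
step 2: x' = x̄ + K·y = [28481232126/37641923465, -6554456306/37641923465]
step 2: P' = (I − K·H)·P̄ = [10679096272/37641923465 -2752072892/37641923465; -2752072892/37641923465 10740213112/37641923465]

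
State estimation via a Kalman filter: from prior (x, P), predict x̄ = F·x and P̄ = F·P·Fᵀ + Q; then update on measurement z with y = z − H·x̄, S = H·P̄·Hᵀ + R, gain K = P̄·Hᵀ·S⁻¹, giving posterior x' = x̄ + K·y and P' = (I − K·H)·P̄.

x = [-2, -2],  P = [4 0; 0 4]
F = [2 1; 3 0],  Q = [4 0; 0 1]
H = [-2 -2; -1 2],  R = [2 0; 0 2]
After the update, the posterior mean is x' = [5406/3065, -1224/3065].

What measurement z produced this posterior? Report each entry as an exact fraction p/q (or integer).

z = [-3, -3]

x̄ = F·x = [-6, -6]
P̄ = F·P·Fᵀ + Q = [24 24; 24 37]
S = H·P̄·Hᵀ + R = [438 -148; -148 78]
K = P̄·Hᵀ·S⁻¹ = [-984/3065 -924/3065; -529/3065 961/3065]
x' − x̄ = [23796/3065, 17166/3065] = K·y
y = (KᵀK)⁻¹·Kᵀ·(x' − x̄) = [-27, 3]
z = y + H·x̄ = [-27, 3] + [24, -6] = [-3, -3]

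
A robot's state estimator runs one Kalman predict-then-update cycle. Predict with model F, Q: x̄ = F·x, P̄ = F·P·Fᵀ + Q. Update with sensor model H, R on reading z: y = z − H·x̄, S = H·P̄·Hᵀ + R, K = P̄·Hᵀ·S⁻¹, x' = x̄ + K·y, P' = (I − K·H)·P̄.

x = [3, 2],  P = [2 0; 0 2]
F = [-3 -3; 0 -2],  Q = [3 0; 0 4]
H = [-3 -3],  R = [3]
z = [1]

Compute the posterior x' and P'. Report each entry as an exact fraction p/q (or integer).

x' = [-267/113, 220/113]
P' = [1011/226 -480/113; -480/113 492/113]

x̄ = F·x = [-15, -4]
P̄ = F·P·Fᵀ + Q = [39 12; 12 12]
y = z − H·x̄ = [-56]
S = H·P̄·Hᵀ + R = [678]
K = P̄·Hᵀ·S⁻¹ = [-51/226; -12/113]
x' = x̄ + K·y = [-267/113, 220/113]
P' = (I − K·H)·P̄ = [1011/226 -480/113; -480/113 492/113]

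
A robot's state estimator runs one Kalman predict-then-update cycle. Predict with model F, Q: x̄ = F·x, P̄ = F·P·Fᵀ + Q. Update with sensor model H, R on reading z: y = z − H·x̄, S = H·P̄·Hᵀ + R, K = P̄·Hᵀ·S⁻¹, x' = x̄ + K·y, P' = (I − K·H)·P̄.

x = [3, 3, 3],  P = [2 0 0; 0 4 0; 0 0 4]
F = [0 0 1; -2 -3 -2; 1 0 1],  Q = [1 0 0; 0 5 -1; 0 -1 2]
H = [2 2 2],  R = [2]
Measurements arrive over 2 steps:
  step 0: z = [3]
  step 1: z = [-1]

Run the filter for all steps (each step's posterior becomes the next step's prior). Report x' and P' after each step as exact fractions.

step 0: x̄ = F·x = [3, -21, 6]
step 0: P̄ = F·P·Fᵀ + Q = [5 -8 4; -8 65 -13; 4 -13 8]
step 0: y = z − H·x̄ = [27]
step 0: S = H·P̄·Hᵀ + R = [178]
step 0: K = P̄·Hᵀ·S⁻¹ = [1/89; 44/89; -1/89]
step 0: x' = x̄ + K·y = [294/89, -681/89, 507/89]
step 0: P' = (I − K·H)·P̄ = [443/89 -800/89 358/89; -800/89 1913/89 -1069/89; 358/89 -1069/89 710/89]
step 1: x̄ = F·x = [507/89, 441/89, 9]
step 1: P̄ = F·P·Fᵀ + Q = [799/89 1071/89 12; 1071/89 2710/89 20; 12 20 23]
step 1: y = z − H·x̄ = [-3587/89]
step 1: S = H·P̄·Hᵀ + R = [53754/89]
step 1: K = P̄·Hᵀ·S⁻¹ = [2938/26877; 5561/26877; 4895/26877]
step 1: x' = x̄ + K·y = [2041/1581, -5350/1581, 2624/1581]
step 1: P' = (I − K·H)·P̄ = [47315/26877 -43721/26877 -656/26877; -43721/26877 123452/26877 -74170/26877; -656/26877 -74170/26877 79721/26877]

step 0: x' = [294/89, -681/89, 507/89], P' = [443/89 -800/89 358/89; -800/89 1913/89 -1069/89; 358/89 -1069/89 710/89]
step 1: x' = [2041/1581, -5350/1581, 2624/1581], P' = [47315/26877 -43721/26877 -656/26877; -43721/26877 123452/26877 -74170/26877; -656/26877 -74170/26877 79721/26877]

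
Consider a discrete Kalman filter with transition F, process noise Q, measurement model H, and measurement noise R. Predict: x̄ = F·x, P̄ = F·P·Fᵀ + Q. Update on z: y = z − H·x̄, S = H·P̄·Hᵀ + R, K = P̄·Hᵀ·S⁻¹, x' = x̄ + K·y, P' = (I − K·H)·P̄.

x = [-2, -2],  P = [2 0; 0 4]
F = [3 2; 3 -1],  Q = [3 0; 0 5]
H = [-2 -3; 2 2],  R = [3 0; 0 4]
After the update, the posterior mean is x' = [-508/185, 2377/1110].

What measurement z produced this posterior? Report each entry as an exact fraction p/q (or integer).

z = [-1, -1]

x̄ = F·x = [-10, -4]
P̄ = F·P·Fᵀ + Q = [37 10; 10 27]
S = H·P̄·Hᵀ + R = [514 -410; -410 340]
K = P̄·Hᵀ·S⁻¹ = [53/111 473/555; -200/333 -1687/3330]
x' − x̄ = [1342/185, 6817/1110] = K·y
y = (KᵀK)⁻¹·Kᵀ·(x' − x̄) = [-33, 27]
z = y + H·x̄ = [-33, 27] + [32, -28] = [-1, -1]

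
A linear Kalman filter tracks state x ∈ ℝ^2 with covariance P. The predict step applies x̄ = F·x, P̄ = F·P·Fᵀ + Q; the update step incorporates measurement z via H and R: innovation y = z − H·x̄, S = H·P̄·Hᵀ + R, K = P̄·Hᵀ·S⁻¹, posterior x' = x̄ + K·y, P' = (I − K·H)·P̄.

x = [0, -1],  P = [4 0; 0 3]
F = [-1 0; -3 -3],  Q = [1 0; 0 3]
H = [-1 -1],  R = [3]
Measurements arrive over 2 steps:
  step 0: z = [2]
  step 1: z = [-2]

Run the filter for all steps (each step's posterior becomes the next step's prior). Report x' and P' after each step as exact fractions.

step 0: x' = [-85/98, -48/49], P' = [201/98 -75/49; -75/49 192/49]
step 1: x' = [1267/3758, 7545/3758], P' = [9381/3758 -8025/3758; -8025/3758 17061/3758]

step 0: x̄ = F·x = [0, 3]
step 0: P̄ = F·P·Fᵀ + Q = [5 12; 12 66]
step 0: y = z − H·x̄ = [5]
step 0: S = H·P̄·Hᵀ + R = [98]
step 0: K = P̄·Hᵀ·S⁻¹ = [-17/98; -39/49]
step 0: x' = x̄ + K·y = [-85/98, -48/49]
step 0: P' = (I − K·H)·P̄ = [201/98 -75/49; -75/49 192/49]
step 1: x̄ = F·x = [85/98, 543/98]
step 1: P̄ = F·P·Fᵀ + Q = [299/98 153/98; 153/98 2859/98]
step 1: y = z − H·x̄ = [216/49]
step 1: S = H·P̄·Hᵀ + R = [1879/49]
step 1: K = P̄·Hᵀ·S⁻¹ = [-226/1879; -1506/1879]
step 1: x' = x̄ + K·y = [1267/3758, 7545/3758]
step 1: P' = (I − K·H)·P̄ = [9381/3758 -8025/3758; -8025/3758 17061/3758]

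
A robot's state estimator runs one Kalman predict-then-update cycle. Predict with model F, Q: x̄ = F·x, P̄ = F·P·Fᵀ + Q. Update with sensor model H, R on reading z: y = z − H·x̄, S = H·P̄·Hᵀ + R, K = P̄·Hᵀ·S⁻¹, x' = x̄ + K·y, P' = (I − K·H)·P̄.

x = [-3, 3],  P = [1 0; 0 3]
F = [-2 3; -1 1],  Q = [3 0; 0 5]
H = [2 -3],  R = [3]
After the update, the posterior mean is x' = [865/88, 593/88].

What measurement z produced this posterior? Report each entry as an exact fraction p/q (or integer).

x̄ = F·x = [15, 6]
P̄ = F·P·Fᵀ + Q = [34 11; 11 9]
S = H·P̄·Hᵀ + R = [88]
K = P̄·Hᵀ·S⁻¹ = [35/88; -5/88]
x' − x̄ = [-455/88, 65/88] = K·y
y = (KᵀK)⁻¹·Kᵀ·(x' − x̄) = [-13]
z = y + H·x̄ = [-13] + [12] = [-1]

z = [-1]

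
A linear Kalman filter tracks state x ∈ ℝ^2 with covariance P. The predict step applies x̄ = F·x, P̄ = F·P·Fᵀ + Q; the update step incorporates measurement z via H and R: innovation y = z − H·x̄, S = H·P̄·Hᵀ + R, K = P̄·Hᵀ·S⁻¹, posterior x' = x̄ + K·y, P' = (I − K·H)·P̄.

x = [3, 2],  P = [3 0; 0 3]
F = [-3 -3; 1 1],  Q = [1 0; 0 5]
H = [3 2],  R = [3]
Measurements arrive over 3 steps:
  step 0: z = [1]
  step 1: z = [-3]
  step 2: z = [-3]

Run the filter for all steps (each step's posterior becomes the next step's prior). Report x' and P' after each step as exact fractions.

step 0: x̄ = F·x = [-15, 5]
step 0: P̄ = F·P·Fᵀ + Q = [55 -18; -18 11]
step 0: y = z − H·x̄ = [36]
step 0: S = H·P̄·Hᵀ + R = [326]
step 0: K = P̄·Hᵀ·S⁻¹ = [129/326; -16/163]
step 0: x' = x̄ + K·y = [-123/163, 239/163]
step 0: P' = (I − K·H)·P̄ = [1289/326 -870/163; -870/163 1281/163]
step 1: x̄ = F·x = [-348/163, 116/163]
step 1: P̄ = F·P·Fᵀ + Q = [3665/326 -1113/326; -1113/326 2001/326]
step 1: y = z − H·x̄ = [323/163]
step 1: S = H·P̄·Hᵀ + R = [28611/326]
step 1: K = P̄·Hᵀ·S⁻¹ = [2923/9537; 13/561]
step 1: x' = x̄ + K·y = [-857/561, 25/33]
step 1: P' = (I − K·H)·P̄ = [9531/3179 -755/187; -755/187 67/11]
step 2: x̄ = F·x = [432/187, -144/187]
step 2: P̄ = F·P·Fᵀ + Q = [32195/3179 -9672/3179; -9672/3179 19119/3179]
step 2: y = z − H·x̄ = [-1569/187]
step 2: S = H·P̄·Hᵀ + R = [259704/3179]
step 2: K = P̄·Hᵀ·S⁻¹ = [25747/86568; 1537/43284]
step 2: x' = x̄ + K·y = [-5347/28856, -15409/14428]
step 2: P' = (I − K·H)·P̄ = [83709/28856 -56345/14428; -56345/14428 42643/7214]

step 0: x' = [-123/163, 239/163], P' = [1289/326 -870/163; -870/163 1281/163]
step 1: x' = [-857/561, 25/33], P' = [9531/3179 -755/187; -755/187 67/11]
step 2: x' = [-5347/28856, -15409/14428], P' = [83709/28856 -56345/14428; -56345/14428 42643/7214]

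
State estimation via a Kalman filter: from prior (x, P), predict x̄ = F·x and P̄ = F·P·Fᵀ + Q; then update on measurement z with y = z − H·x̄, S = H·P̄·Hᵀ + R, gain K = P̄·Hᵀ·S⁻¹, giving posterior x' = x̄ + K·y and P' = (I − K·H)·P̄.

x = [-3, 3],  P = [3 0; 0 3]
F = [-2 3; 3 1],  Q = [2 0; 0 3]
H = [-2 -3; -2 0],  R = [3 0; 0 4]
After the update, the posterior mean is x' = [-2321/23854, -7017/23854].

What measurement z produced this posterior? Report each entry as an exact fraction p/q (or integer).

x̄ = F·x = [15, -6]
P̄ = F·P·Fᵀ + Q = [41 -9; -9 33]
S = H·P̄·Hᵀ + R = [356 110; 110 168]
K = P̄·Hᵀ·S⁻¹ = [-55/11927 -11571/23854; -3897/11927 7659/23854]
x' − x̄ = [-360131/23854, 136107/23854] = K·y
y = (KᵀK)⁻¹·Kᵀ·(x' − x̄) = [13, 31]
z = y + H·x̄ = [13, 31] + [-12, -30] = [1, 1]

z = [1, 1]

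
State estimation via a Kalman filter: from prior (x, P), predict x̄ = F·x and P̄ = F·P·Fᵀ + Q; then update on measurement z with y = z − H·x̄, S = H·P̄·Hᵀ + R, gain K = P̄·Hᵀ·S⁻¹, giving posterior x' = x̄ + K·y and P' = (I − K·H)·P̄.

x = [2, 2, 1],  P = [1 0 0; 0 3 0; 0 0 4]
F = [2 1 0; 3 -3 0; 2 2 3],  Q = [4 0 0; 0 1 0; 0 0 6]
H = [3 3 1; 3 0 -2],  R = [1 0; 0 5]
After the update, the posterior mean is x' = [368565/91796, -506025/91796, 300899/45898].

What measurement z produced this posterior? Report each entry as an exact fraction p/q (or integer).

x̄ = F·x = [6, 0, 11]
P̄ = F·P·Fᵀ + Q = [11 -3 10; -3 37 -12; 10 -12 58]
S = H·P̄·Hᵀ + R = [425 -2; -2 216]
K = P̄·Hᵀ·S⁻¹ = [3685/45898 5593/91796; 9735/45898 6555/91796; 2765/22949 -18223/45898]
x' − x̄ = [-182211/91796, -506025/91796, -203979/45898] = K·y
y = (KᵀK)⁻¹·Kᵀ·(x' − x̄) = [-27, 3]
z = y + H·x̄ = [-27, 3] + [29, -4] = [2, -1]

z = [2, -1]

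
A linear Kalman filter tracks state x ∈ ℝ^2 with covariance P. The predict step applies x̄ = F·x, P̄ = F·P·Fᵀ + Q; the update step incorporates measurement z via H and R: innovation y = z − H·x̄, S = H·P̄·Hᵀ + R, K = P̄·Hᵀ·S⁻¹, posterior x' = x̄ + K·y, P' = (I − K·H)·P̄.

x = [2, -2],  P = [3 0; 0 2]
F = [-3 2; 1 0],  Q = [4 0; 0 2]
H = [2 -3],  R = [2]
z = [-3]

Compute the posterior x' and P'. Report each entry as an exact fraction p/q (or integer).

x̄ = F·x = [-10, 2]
P̄ = F·P·Fᵀ + Q = [39 -9; -9 5]
y = z − H·x̄ = [23]
S = H·P̄·Hᵀ + R = [311]
K = P̄·Hᵀ·S⁻¹ = [105/311; -33/311]
x' = x̄ + K·y = [-695/311, -137/311]
P' = (I − K·H)·P̄ = [1104/311 666/311; 666/311 466/311]

x' = [-695/311, -137/311]
P' = [1104/311 666/311; 666/311 466/311]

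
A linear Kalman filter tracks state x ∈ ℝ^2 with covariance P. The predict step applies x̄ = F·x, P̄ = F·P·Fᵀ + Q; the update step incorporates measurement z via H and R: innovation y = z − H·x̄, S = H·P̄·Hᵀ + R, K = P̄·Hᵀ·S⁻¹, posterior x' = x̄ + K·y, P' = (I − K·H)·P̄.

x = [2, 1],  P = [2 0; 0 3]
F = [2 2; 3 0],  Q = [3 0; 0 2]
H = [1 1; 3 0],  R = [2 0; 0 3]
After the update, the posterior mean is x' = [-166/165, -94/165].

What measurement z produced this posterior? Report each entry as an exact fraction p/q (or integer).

x̄ = F·x = [6, 6]
P̄ = F·P·Fᵀ + Q = [23 12; 12 20]
S = H·P̄·Hᵀ + R = [69 105; 105 210]
K = P̄·Hᵀ·S⁻¹ = [1/33 362/1155; 28/33 -292/1155]
x' − x̄ = [-1156/165, -1084/165] = K·y
y = (KᵀK)⁻¹·Kᵀ·(x' − x̄) = [-14, -21]
z = y + H·x̄ = [-14, -21] + [12, 18] = [-2, -3]

z = [-2, -3]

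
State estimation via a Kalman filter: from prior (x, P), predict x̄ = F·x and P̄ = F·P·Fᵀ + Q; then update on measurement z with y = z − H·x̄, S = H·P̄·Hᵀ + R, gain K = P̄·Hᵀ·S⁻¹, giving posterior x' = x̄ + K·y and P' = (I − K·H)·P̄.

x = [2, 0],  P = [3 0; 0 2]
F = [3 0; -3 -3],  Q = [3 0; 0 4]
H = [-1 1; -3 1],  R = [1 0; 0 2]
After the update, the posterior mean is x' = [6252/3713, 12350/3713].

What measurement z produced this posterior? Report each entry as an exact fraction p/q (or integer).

z = [2, -2]

x̄ = F·x = [6, -6]
P̄ = F·P·Fᵀ + Q = [30 -27; -27 49]
S = H·P̄·Hᵀ + R = [134 247; 247 483]
K = P̄·Hᵀ·S⁻¹ = [1368/3713 -1599/3713; 4598/3713 -1352/3713]
x' − x̄ = [-16026/3713, 34628/3713] = K·y
y = (KᵀK)⁻¹·Kᵀ·(x' − x̄) = [14, 22]
z = y + H·x̄ = [14, 22] + [-12, -24] = [2, -2]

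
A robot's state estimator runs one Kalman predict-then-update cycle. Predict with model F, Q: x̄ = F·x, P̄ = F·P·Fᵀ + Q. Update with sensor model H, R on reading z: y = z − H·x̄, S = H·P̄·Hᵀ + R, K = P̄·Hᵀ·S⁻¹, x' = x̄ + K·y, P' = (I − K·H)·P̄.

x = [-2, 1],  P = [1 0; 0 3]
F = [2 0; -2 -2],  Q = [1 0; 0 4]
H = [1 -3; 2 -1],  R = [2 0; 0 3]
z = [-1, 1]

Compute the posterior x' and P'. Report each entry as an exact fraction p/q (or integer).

x' = [-533/2845, 406/2845]
P' = [2466/2845 1068/2845; 1068/2845 1044/2845]

x̄ = F·x = [-4, 2]
P̄ = F·P·Fᵀ + Q = [5 -4; -4 20]
y = z − H·x̄ = [9, 11]
S = H·P̄·Hᵀ + R = [211 98; 98 59]
K = P̄·Hᵀ·S⁻¹ = [-369/2845 1288/2845; -1032/2845 364/2845]
x' = x̄ + K·y = [-533/2845, 406/2845]
P' = (I − K·H)·P̄ = [2466/2845 1068/2845; 1068/2845 1044/2845]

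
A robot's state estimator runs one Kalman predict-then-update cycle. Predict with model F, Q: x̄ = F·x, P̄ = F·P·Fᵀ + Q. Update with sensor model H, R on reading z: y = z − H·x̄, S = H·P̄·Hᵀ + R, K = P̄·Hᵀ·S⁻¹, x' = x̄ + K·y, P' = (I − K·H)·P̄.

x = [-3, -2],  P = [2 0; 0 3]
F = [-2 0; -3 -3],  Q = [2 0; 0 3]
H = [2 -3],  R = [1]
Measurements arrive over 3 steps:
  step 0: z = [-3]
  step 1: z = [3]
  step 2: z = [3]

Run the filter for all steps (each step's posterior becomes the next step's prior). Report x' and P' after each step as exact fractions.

step 0: x̄ = F·x = [6, 15]
step 0: P̄ = F·P·Fᵀ + Q = [10 12; 12 48]
step 0: y = z − H·x̄ = [30]
step 0: S = H·P̄·Hᵀ + R = [329]
step 0: K = P̄·Hᵀ·S⁻¹ = [-16/329; -120/329]
step 0: x' = x̄ + K·y = [1494/329, 1335/329]
step 0: P' = (I − K·H)·P̄ = [3034/329 2028/329; 2028/329 1392/329]
step 1: x̄ = F·x = [-2988/329, -8487/329]
step 1: P̄ = F·P·Fᵀ + Q = [12794/329 30372/329; 30372/329 77325/329]
step 1: y = z − H·x̄ = [-18498/329]
step 1: S = H·P̄·Hᵀ + R = [382966/329]
step 1: K = P̄·Hᵀ·S⁻¹ = [-32764/191483; -171231/382966]
step 1: x' = x̄ + K·y = [103092/191483, -125838/191483]
step 1: P' = (I − K·H)·P̄ = [920590/191483 624648/191483; 624648/191483 889941/382966]
step 2: x̄ = F·x = [-206184/191483, 68238/191483]
step 2: P̄ = F·P·Fᵀ + Q = [4065326/191483 9271428/191483; 9271428/191483 48216315/382966]
step 2: y = z − H·x̄ = [1191531/191483]
step 2: S = H·P̄·Hᵀ + R = [244338137/382966]
step 2: K = P̄·Hᵀ·S⁻¹ = [-39367264/244338137; -3709077/8425453]
step 2: x' = x̄ + K·y = [-508065624/244338137, -20077731/8425453]
step 2: P' = (I − K·H)·P̄ = [1140693658/244338137 26675340/8425453; 26675340/8425453 19019919/8425453]

step 0: x' = [1494/329, 1335/329], P' = [3034/329 2028/329; 2028/329 1392/329]
step 1: x' = [103092/191483, -125838/191483], P' = [920590/191483 624648/191483; 624648/191483 889941/382966]
step 2: x' = [-508065624/244338137, -20077731/8425453], P' = [1140693658/244338137 26675340/8425453; 26675340/8425453 19019919/8425453]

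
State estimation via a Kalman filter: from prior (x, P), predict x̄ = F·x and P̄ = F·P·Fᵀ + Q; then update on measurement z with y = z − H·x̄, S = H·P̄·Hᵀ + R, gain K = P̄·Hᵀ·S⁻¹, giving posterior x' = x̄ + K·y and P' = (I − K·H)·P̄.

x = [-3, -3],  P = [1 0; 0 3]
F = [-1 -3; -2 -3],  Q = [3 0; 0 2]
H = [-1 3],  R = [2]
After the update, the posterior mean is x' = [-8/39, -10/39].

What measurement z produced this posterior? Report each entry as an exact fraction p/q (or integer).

z = [-1]

x̄ = F·x = [12, 15]
P̄ = F·P·Fᵀ + Q = [31 29; 29 33]
S = H·P̄·Hᵀ + R = [156]
K = P̄·Hᵀ·S⁻¹ = [14/39; 35/78]
x' − x̄ = [-476/39, -595/39] = K·y
y = (KᵀK)⁻¹·Kᵀ·(x' − x̄) = [-34]
z = y + H·x̄ = [-34] + [33] = [-1]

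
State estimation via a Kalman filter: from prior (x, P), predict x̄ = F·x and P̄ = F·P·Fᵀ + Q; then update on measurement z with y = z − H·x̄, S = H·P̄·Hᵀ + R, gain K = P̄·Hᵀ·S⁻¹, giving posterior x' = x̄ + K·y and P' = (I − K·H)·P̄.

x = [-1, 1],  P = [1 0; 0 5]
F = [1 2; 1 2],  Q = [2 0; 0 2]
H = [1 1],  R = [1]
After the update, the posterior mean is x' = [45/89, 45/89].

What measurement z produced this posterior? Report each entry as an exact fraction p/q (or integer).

x̄ = F·x = [1, 1]
P̄ = F·P·Fᵀ + Q = [23 21; 21 23]
S = H·P̄·Hᵀ + R = [89]
K = P̄·Hᵀ·S⁻¹ = [44/89; 44/89]
x' − x̄ = [-44/89, -44/89] = K·y
y = (KᵀK)⁻¹·Kᵀ·(x' − x̄) = [-1]
z = y + H·x̄ = [-1] + [2] = [1]

z = [1]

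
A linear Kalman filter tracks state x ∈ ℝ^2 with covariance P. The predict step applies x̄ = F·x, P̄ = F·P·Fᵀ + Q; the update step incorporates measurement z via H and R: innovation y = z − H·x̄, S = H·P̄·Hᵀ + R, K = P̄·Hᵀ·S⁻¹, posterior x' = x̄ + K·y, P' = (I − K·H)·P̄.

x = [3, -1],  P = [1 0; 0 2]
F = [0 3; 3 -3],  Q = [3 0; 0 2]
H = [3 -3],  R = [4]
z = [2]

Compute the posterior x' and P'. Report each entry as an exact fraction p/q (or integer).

x̄ = F·x = [-3, 12]
P̄ = F·P·Fᵀ + Q = [21 -18; -18 29]
y = z − H·x̄ = [47]
S = H·P̄·Hᵀ + R = [778]
K = P̄·Hᵀ·S⁻¹ = [117/778; -141/778]
x' = x̄ + K·y = [3165/778, 2709/778]
P' = (I − K·H)·P̄ = [2649/778 2493/778; 2493/778 2681/778]

x' = [3165/778, 2709/778]
P' = [2649/778 2493/778; 2493/778 2681/778]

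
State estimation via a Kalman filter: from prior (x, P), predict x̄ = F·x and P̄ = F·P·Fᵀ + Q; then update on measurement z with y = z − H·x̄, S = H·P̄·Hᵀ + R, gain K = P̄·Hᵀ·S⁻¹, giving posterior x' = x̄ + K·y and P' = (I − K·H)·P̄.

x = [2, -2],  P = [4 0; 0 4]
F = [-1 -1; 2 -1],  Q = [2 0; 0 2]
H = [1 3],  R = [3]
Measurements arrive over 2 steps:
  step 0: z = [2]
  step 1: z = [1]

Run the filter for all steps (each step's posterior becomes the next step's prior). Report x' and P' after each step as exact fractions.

step 0: x̄ = F·x = [0, 6]
step 0: P̄ = F·P·Fᵀ + Q = [10 -4; -4 22]
step 0: y = z − H·x̄ = [-16]
step 0: S = H·P̄·Hᵀ + R = [187]
step 0: K = P̄·Hᵀ·S⁻¹ = [-2/187; 62/187]
step 0: x' = x̄ + K·y = [32/187, 130/187]
step 0: P' = (I − K·H)·P̄ = [1866/187 -624/187; -624/187 270/187]
step 1: x̄ = F·x = [-162/187, -6/17]
step 1: P̄ = F·P·Fᵀ + Q = [1262/187 -258/17; -258/17 964/17]
step 1: y = z − H·x̄ = [547/187]
step 1: S = H·P̄·Hᵀ + R = [80231/187]
step 1: K = P̄·Hᵀ·S⁻¹ = [-7252/80231; 28974/80231]
step 1: x' = x̄ + K·y = [-90718/80231, 56436/80231]
step 1: P' = (I − K·H)·P̄ = [260214/80231 -93990/80231; -93990/80231 60304/80231]

step 0: x' = [32/187, 130/187], P' = [1866/187 -624/187; -624/187 270/187]
step 1: x' = [-90718/80231, 56436/80231], P' = [260214/80231 -93990/80231; -93990/80231 60304/80231]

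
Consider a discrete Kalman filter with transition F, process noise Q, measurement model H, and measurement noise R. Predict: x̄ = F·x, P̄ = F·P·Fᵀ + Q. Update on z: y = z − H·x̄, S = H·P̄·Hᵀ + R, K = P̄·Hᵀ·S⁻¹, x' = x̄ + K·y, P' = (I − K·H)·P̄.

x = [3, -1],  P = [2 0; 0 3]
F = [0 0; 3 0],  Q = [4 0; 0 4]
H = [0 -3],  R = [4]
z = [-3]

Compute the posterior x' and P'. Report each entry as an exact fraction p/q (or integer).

x̄ = F·x = [0, 9]
P̄ = F·P·Fᵀ + Q = [4 0; 0 22]
y = z − H·x̄ = [24]
S = H·P̄·Hᵀ + R = [202]
K = P̄·Hᵀ·S⁻¹ = [0; -33/101]
x' = x̄ + K·y = [0, 117/101]
P' = (I − K·H)·P̄ = [4 0; 0 44/101]

x' = [0, 117/101]
P' = [4 0; 0 44/101]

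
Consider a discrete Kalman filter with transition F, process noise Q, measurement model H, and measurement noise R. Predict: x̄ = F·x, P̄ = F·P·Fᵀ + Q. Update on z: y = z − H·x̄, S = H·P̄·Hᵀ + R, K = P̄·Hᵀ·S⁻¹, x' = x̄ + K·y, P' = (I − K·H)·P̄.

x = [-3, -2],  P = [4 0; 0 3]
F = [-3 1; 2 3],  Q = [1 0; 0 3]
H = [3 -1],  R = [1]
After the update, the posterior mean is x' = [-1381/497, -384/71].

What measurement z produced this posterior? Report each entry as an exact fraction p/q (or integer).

x̄ = F·x = [7, -12]
P̄ = F·P·Fᵀ + Q = [40 -15; -15 46]
S = H·P̄·Hᵀ + R = [497]
K = P̄·Hᵀ·S⁻¹ = [135/497; -13/71]
x' − x̄ = [-4860/497, 468/71] = K·y
y = (KᵀK)⁻¹·Kᵀ·(x' − x̄) = [-36]
z = y + H·x̄ = [-36] + [33] = [-3]

z = [-3]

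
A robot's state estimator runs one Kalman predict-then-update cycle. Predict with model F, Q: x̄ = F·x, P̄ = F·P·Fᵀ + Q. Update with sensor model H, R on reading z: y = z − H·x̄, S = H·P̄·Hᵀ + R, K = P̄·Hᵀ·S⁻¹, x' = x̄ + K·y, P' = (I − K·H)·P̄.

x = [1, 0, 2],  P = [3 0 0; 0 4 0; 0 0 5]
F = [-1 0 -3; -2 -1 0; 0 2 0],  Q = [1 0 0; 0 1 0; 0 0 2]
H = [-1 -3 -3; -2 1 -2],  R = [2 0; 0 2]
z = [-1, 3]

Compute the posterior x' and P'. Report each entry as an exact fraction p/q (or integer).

x̄ = F·x = [-7, -2, 0]
P̄ = F·P·Fᵀ + Q = [49 6 0; 6 17 -8; 0 -8 18]
y = z − H·x̄ = [-14, -9]
S = H·P̄·Hᵀ + R = [258 161; 161 295]
K = P̄·Hᵀ·S⁻¹ = [-4953/50189 -12949/50189; -13116/50189 10731/50189; -1766/50189 -6522/50189]
x' = x̄ + K·y = [-165440/50189, -13333/50189, 83422/50189]
P' = (I − K·H)·P̄ = [936102/50189 409614/50189 -718346/50189; 409614/50189 195034/50189 -322828/50189; -718346/50189 -322828/50189 563454/50189]

x' = [-165440/50189, -13333/50189, 83422/50189]
P' = [936102/50189 409614/50189 -718346/50189; 409614/50189 195034/50189 -322828/50189; -718346/50189 -322828/50189 563454/50189]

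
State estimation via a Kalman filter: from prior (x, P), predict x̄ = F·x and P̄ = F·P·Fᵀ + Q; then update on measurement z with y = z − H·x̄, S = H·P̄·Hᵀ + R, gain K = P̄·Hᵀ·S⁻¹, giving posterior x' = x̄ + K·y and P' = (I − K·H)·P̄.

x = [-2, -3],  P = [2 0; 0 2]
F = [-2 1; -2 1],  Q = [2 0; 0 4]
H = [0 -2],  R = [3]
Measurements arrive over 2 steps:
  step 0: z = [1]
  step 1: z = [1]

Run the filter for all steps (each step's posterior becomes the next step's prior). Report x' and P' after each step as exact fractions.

step 0: x̄ = F·x = [1, 1]
step 0: P̄ = F·P·Fᵀ + Q = [12 10; 10 14]
step 0: y = z − H·x̄ = [3]
step 0: S = H·P̄·Hᵀ + R = [59]
step 0: K = P̄·Hᵀ·S⁻¹ = [-20/59; -28/59]
step 0: x' = x̄ + K·y = [-1/59, -25/59]
step 0: P' = (I − K·H)·P̄ = [308/59 30/59; 30/59 42/59]
step 1: x̄ = F·x = [-23/59, -23/59]
step 1: P̄ = F·P·Fᵀ + Q = [1272/59 1154/59; 1154/59 1390/59]
step 1: y = z − H·x̄ = [13/59]
step 1: S = H·P̄·Hᵀ + R = [5737/59]
step 1: K = P̄·Hᵀ·S⁻¹ = [-2308/5737; -2780/5737]
step 1: x' = x̄ + K·y = [-2745/5737, -2849/5737]
step 1: P' = (I − K·H)·P̄ = [33400/5737 3462/5737; 3462/5737 4170/5737]

step 0: x' = [-1/59, -25/59], P' = [308/59 30/59; 30/59 42/59]
step 1: x' = [-2745/5737, -2849/5737], P' = [33400/5737 3462/5737; 3462/5737 4170/5737]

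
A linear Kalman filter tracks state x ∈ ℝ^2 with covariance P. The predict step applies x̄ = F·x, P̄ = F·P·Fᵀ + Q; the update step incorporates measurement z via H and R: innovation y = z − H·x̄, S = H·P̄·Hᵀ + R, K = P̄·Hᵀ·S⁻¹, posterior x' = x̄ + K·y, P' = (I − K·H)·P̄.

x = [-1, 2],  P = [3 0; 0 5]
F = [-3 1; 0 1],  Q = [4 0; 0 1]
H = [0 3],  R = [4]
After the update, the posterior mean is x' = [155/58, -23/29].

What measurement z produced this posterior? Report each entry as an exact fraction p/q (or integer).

x̄ = F·x = [5, 2]
P̄ = F·P·Fᵀ + Q = [36 5; 5 6]
S = H·P̄·Hᵀ + R = [58]
K = P̄·Hᵀ·S⁻¹ = [15/58; 9/29]
x' − x̄ = [-135/58, -81/29] = K·y
y = (KᵀK)⁻¹·Kᵀ·(x' − x̄) = [-9]
z = y + H·x̄ = [-9] + [6] = [-3]

z = [-3]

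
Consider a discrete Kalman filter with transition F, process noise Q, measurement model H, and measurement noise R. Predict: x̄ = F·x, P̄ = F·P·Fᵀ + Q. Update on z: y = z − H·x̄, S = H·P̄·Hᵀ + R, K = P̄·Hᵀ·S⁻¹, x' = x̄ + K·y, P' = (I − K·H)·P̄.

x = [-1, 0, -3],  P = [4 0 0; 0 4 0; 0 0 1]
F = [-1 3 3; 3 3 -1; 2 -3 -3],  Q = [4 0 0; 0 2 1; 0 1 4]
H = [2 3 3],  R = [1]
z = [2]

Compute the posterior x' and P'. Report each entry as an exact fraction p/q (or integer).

x̄ = F·x = [-8, 0, 7]
P̄ = F·P·Fᵀ + Q = [53 21 -53; 21 75 -8; -53 -8 65]
y = z − H·x̄ = [-3]
S = H·P̄·Hᵀ + R = [945]
K = P̄·Hᵀ·S⁻¹ = [2/189; 9/35; 13/189]
x' = x̄ + K·y = [-506/63, -27/35, 428/63]
P' = (I − K·H)·P̄ = [9997/189 129/7 -10147/189; 129/7 438/35 -173/7; -10147/189 -173/7 11440/189]

x' = [-506/63, -27/35, 428/63]
P' = [9997/189 129/7 -10147/189; 129/7 438/35 -173/7; -10147/189 -173/7 11440/189]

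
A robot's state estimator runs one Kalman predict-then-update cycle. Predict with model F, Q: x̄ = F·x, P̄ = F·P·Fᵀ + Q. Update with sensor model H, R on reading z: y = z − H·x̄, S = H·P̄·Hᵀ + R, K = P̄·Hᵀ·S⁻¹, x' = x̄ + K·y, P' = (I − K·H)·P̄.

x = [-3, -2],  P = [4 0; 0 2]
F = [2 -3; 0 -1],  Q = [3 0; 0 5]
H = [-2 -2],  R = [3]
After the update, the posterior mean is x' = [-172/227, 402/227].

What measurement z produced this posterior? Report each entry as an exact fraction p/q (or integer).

x̄ = F·x = [0, 2]
P̄ = F·P·Fᵀ + Q = [37 6; 6 7]
S = H·P̄·Hᵀ + R = [227]
K = P̄·Hᵀ·S⁻¹ = [-86/227; -26/227]
x' − x̄ = [-172/227, -52/227] = K·y
y = (KᵀK)⁻¹·Kᵀ·(x' − x̄) = [2]
z = y + H·x̄ = [2] + [-4] = [-2]

z = [-2]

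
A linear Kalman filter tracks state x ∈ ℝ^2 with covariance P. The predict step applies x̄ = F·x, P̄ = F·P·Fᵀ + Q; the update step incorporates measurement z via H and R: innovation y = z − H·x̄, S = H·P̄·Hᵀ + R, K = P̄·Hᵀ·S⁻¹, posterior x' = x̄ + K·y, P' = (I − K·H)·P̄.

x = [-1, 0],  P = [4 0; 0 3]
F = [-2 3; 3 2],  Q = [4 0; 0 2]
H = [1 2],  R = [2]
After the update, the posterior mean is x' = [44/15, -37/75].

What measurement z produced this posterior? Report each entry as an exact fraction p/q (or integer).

x̄ = F·x = [2, -3]
P̄ = F·P·Fᵀ + Q = [47 -6; -6 50]
S = H·P̄·Hᵀ + R = [225]
K = P̄·Hᵀ·S⁻¹ = [7/45; 94/225]
x' − x̄ = [14/15, 188/75] = K·y
y = (KᵀK)⁻¹·Kᵀ·(x' − x̄) = [6]
z = y + H·x̄ = [6] + [-4] = [2]

z = [2]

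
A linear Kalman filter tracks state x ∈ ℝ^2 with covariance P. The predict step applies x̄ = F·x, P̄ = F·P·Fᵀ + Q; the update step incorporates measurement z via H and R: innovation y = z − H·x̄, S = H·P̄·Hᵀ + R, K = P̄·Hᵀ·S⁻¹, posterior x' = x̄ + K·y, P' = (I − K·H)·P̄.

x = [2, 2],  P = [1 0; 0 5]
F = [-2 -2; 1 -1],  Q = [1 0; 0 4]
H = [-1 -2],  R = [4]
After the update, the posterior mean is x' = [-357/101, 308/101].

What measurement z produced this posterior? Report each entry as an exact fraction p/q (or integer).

x̄ = F·x = [-8, 0]
P̄ = F·P·Fᵀ + Q = [25 8; 8 10]
S = H·P̄·Hᵀ + R = [101]
K = P̄·Hᵀ·S⁻¹ = [-41/101; -28/101]
x' − x̄ = [451/101, 308/101] = K·y
y = (KᵀK)⁻¹·Kᵀ·(x' − x̄) = [-11]
z = y + H·x̄ = [-11] + [8] = [-3]

z = [-3]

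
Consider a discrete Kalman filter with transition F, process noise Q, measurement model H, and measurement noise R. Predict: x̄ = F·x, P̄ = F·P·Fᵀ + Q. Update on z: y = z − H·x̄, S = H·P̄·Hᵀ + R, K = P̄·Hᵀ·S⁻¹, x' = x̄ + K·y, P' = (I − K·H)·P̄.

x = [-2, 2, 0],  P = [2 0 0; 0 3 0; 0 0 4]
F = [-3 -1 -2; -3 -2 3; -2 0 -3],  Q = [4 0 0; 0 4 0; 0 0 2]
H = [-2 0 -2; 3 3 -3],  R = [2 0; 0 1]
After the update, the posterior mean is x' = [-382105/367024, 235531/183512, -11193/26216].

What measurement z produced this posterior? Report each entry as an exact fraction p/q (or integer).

z = [3, 2]

x̄ = F·x = [4, 2, 4]
P̄ = F·P·Fᵀ + Q = [41 0 36; 0 70 -24; 36 -24 46]
S = H·P̄·Hᵀ + R = [638 174; 174 1198]
K = P̄·Hᵀ·S⁻¹ = [-93551/367024 627/12656; 2109/183512 1479/6328; -6383/26216 -45/904]
x' − x̄ = [-1850201/367024, -131493/183512, -116057/26216] = K·y
y = (KᵀK)⁻¹·Kᵀ·(x' − x̄) = [19, -4]
z = y + H·x̄ = [19, -4] + [-16, 6] = [3, 2]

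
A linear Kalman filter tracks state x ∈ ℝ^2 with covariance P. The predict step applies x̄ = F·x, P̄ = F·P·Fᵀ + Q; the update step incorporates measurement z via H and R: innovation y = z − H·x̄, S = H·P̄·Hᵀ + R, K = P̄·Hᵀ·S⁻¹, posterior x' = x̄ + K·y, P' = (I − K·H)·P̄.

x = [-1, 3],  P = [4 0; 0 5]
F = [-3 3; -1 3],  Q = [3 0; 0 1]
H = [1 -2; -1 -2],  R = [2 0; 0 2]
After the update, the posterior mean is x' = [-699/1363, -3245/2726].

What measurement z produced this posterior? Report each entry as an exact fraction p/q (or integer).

z = [2, 3]

x̄ = F·x = [12, 10]
P̄ = F·P·Fᵀ + Q = [84 57; 57 50]
S = H·P̄·Hᵀ + R = [58 116; 116 514]
K = P̄·Hᵀ·S⁻¹ = [629/1363 -23/47; -1945/8178 -71/282]
x' − x̄ = [-17055/1363, -30505/2726] = K·y
y = (KᵀK)⁻¹·Kᵀ·(x' − x̄) = [10, 35]
z = y + H·x̄ = [10, 35] + [-8, -32] = [2, 3]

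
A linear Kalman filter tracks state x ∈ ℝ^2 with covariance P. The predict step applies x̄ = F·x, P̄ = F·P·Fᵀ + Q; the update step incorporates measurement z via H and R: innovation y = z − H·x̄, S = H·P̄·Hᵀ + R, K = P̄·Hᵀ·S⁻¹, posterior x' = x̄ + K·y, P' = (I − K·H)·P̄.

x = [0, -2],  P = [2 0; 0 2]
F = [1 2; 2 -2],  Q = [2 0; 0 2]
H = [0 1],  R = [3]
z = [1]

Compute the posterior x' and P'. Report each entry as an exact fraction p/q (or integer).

x̄ = F·x = [-4, 4]
P̄ = F·P·Fᵀ + Q = [12 -4; -4 18]
y = z − H·x̄ = [-3]
S = H·P̄·Hᵀ + R = [21]
K = P̄·Hᵀ·S⁻¹ = [-4/21; 6/7]
x' = x̄ + K·y = [-24/7, 10/7]
P' = (I − K·H)·P̄ = [236/21 -4/7; -4/7 18/7]

x' = [-24/7, 10/7]
P' = [236/21 -4/7; -4/7 18/7]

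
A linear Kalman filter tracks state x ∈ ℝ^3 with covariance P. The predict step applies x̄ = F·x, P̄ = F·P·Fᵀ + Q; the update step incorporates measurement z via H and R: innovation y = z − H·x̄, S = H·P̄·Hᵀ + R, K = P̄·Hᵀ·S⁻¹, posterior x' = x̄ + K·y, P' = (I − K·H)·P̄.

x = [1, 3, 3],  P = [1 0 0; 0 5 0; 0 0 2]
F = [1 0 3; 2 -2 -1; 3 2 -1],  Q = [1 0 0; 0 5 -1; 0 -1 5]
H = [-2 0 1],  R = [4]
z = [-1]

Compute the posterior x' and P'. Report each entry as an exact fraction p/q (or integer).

x̄ = F·x = [10, -7, 6]
P̄ = F·P·Fᵀ + Q = [20 -4 -3; -4 31 -13; -3 -13 36]
y = z − H·x̄ = [13]
S = H·P̄·Hᵀ + R = [132]
K = P̄·Hᵀ·S⁻¹ = [-43/132; -5/132; 7/22]
x' = x̄ + K·y = [761/132, -989/132, 223/22]
P' = (I − K·H)·P̄ = [791/132 -743/132 235/22; -743/132 4067/132 -251/22; 235/22 -251/22 249/11]

x' = [761/132, -989/132, 223/22]
P' = [791/132 -743/132 235/22; -743/132 4067/132 -251/22; 235/22 -251/22 249/11]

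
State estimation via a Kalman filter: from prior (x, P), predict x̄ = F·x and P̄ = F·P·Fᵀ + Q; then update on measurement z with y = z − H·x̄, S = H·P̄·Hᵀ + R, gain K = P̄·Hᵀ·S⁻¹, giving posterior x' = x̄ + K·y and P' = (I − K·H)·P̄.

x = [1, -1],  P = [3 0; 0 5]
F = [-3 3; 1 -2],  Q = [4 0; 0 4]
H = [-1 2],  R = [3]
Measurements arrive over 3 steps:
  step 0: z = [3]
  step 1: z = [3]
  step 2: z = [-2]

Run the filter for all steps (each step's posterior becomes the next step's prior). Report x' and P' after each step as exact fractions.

step 0: x̄ = F·x = [-6, 3]
step 0: P̄ = F·P·Fᵀ + Q = [76 -39; -39 27]
step 0: y = z − H·x̄ = [-9]
step 0: S = H·P̄·Hᵀ + R = [343]
step 0: K = P̄·Hᵀ·S⁻¹ = [-22/49; 93/343]
step 0: x' = x̄ + K·y = [-96/49, 192/343]
step 0: P' = (I − K·H)·P̄ = [48/7 135/49; 135/49 612/343]
step 1: x̄ = F·x = [2592/343, -1056/343]
step 1: P̄ = F·P·Fᵀ + Q = [11038/343 -2223/343; -2223/343 2392/343]
step 1: y = z − H·x̄ = [117/7]
step 1: S = H·P̄·Hᵀ + R = [89]
step 1: K = P̄·Hᵀ·S⁻¹ = [-316/623; 143/623]
step 1: x' = x̄ + K·y = [-28116/30527, 23133/30527]
step 1: P' = (I − K·H)·P̄ = [283390/30527 118469/30527; 118469/30527 69745/30527]
step 2: x̄ = F·x = [153747/30527, -1518/623]
step 2: P̄ = F·P·Fᵀ + Q = [1167881/30527 -4131/623; -4131/623 614/89]
step 2: y = z − H·x̄ = [2713/343]
step 2: S = H·P̄·Hᵀ + R = [32714/343]
step 2: K = P̄·Hᵀ·S⁻¹ = [-17671/32714; 637/2974]
step 2: x' = x̄ + K·y = [2224177/2911546, -196513/264686]
step 2: P' = (I − K·H)·P̄ = [30363095/2911546 1165679/264686; 1165679/264686 667879/264686]

step 0: x' = [-96/49, 192/343], P' = [48/7 135/49; 135/49 612/343]
step 1: x' = [-28116/30527, 23133/30527], P' = [283390/30527 118469/30527; 118469/30527 69745/30527]
step 2: x' = [2224177/2911546, -196513/264686], P' = [30363095/2911546 1165679/264686; 1165679/264686 667879/264686]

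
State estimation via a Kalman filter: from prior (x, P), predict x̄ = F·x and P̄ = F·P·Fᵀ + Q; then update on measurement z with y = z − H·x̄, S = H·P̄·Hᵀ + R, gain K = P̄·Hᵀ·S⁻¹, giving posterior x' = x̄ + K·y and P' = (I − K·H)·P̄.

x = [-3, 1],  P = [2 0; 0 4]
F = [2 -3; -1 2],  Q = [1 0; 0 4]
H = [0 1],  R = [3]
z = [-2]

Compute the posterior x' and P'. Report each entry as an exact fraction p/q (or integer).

x̄ = F·x = [-9, 5]
P̄ = F·P·Fᵀ + Q = [45 -28; -28 22]
y = z − H·x̄ = [-7]
S = H·P̄·Hᵀ + R = [25]
K = P̄·Hᵀ·S⁻¹ = [-28/25; 22/25]
x' = x̄ + K·y = [-29/25, -29/25]
P' = (I − K·H)·P̄ = [341/25 -84/25; -84/25 66/25]

x' = [-29/25, -29/25]
P' = [341/25 -84/25; -84/25 66/25]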